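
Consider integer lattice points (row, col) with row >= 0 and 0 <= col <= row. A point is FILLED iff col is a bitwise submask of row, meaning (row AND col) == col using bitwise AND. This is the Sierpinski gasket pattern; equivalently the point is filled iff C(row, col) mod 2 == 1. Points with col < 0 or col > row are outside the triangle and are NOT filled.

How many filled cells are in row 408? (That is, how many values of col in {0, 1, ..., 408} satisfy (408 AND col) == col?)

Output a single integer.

Answer: 16

Derivation:
408 in binary = 110011000
popcount(408) = number of 1-bits in 110011000 = 4
A col c satisfies (408 AND c) == c iff every set bit of c is also set in 408; each of the 4 set bits of 408 can independently be on or off in c.
count = 2^4 = 16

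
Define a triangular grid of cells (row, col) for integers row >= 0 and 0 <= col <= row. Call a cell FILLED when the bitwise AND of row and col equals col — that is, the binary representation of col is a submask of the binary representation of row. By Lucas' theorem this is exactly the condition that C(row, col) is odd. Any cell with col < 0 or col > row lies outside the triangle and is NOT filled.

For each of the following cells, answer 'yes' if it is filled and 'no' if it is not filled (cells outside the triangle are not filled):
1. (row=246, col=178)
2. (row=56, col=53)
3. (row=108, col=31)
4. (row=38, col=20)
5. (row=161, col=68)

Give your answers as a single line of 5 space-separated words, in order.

Answer: yes no no no no

Derivation:
(246,178): row=0b11110110, col=0b10110010, row AND col = 0b10110010 = 178; 178 == 178 -> filled
(56,53): row=0b111000, col=0b110101, row AND col = 0b110000 = 48; 48 != 53 -> empty
(108,31): row=0b1101100, col=0b11111, row AND col = 0b1100 = 12; 12 != 31 -> empty
(38,20): row=0b100110, col=0b10100, row AND col = 0b100 = 4; 4 != 20 -> empty
(161,68): row=0b10100001, col=0b1000100, row AND col = 0b0 = 0; 0 != 68 -> empty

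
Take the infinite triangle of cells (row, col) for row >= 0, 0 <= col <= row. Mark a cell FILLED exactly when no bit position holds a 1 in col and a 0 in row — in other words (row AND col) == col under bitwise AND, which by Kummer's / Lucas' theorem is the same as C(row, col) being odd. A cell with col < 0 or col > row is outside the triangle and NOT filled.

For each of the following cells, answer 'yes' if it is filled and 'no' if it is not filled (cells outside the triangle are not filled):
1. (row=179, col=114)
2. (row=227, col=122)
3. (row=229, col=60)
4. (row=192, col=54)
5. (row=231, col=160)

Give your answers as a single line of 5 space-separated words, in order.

Answer: no no no no yes

Derivation:
(179,114): row=0b10110011, col=0b1110010, row AND col = 0b110010 = 50; 50 != 114 -> empty
(227,122): row=0b11100011, col=0b1111010, row AND col = 0b1100010 = 98; 98 != 122 -> empty
(229,60): row=0b11100101, col=0b111100, row AND col = 0b100100 = 36; 36 != 60 -> empty
(192,54): row=0b11000000, col=0b110110, row AND col = 0b0 = 0; 0 != 54 -> empty
(231,160): row=0b11100111, col=0b10100000, row AND col = 0b10100000 = 160; 160 == 160 -> filled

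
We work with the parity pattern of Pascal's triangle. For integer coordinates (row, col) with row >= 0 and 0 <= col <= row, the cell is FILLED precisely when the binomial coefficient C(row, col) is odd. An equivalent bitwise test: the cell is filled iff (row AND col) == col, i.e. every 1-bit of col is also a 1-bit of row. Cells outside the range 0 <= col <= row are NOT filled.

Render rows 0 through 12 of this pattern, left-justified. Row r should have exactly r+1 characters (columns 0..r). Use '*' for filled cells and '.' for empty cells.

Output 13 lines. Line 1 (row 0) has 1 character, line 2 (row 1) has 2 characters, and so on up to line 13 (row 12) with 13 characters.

r0=0: *
r1=1: **
r2=10: *.*
r3=11: ****
r4=100: *...*
r5=101: **..**
r6=110: *.*.*.*
r7=111: ********
r8=1000: *.......*
r9=1001: **......**
r10=1010: *.*.....*.*
r11=1011: ****....****
r12=1100: *...*...*...*

Answer: *
**
*.*
****
*...*
**..**
*.*.*.*
********
*.......*
**......**
*.*.....*.*
****....****
*...*...*...*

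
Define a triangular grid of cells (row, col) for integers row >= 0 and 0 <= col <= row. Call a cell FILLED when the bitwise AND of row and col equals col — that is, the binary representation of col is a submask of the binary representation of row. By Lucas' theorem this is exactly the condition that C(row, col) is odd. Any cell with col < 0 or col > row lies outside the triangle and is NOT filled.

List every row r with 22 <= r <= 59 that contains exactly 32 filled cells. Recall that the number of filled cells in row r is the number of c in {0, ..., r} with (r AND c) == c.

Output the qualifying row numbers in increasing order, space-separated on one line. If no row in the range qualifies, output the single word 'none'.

Row r has 2^popcount(r) filled cells, so we need popcount(r) = log2(32) = 5.
Scan r = 22..59 and keep those with exactly 5 one-bits:
r=22=10110 popcount=3 -> skip
r=23=10111 popcount=4 -> skip
r=24=11000 popcount=2 -> skip
r=25=11001 popcount=3 -> skip
r=26=11010 popcount=3 -> skip
r=27=11011 popcount=4 -> skip
r=28=11100 popcount=3 -> skip
r=29=11101 popcount=4 -> skip
r=30=11110 popcount=4 -> skip
r=31=11111 popcount=5 -> KEEP
r=32=100000 popcount=1 -> skip
r=33=100001 popcount=2 -> skip
r=34=100010 popcount=2 -> skip
r=35=100011 popcount=3 -> skip
r=36=100100 popcount=2 -> skip
r=37=100101 popcount=3 -> skip
r=38=100110 popcount=3 -> skip
r=39=100111 popcount=4 -> skip
r=40=101000 popcount=2 -> skip
r=41=101001 popcount=3 -> skip
r=42=101010 popcount=3 -> skip
r=43=101011 popcount=4 -> skip
r=44=101100 popcount=3 -> skip
r=45=101101 popcount=4 -> skip
r=46=101110 popcount=4 -> skip
r=47=101111 popcount=5 -> KEEP
r=48=110000 popcount=2 -> skip
r=49=110001 popcount=3 -> skip
r=50=110010 popcount=3 -> skip
r=51=110011 popcount=4 -> skip
r=52=110100 popcount=3 -> skip
r=53=110101 popcount=4 -> skip
r=54=110110 popcount=4 -> skip
r=55=110111 popcount=5 -> KEEP
r=56=111000 popcount=3 -> skip
r=57=111001 popcount=4 -> skip
r=58=111010 popcount=4 -> skip
r=59=111011 popcount=5 -> KEEP
Kept rows: 31 47 55 59

Answer: 31 47 55 59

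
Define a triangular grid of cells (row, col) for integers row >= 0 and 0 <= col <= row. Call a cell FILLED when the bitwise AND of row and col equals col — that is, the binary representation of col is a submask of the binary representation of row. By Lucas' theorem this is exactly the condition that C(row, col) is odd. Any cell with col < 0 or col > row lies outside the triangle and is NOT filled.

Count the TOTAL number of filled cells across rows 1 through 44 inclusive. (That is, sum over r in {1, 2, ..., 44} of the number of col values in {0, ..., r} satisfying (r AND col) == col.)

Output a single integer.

Answer: 340

Derivation:
r1=1 pc1: +2 =2
r2=10 pc1: +2 =4
r3=11 pc2: +4 =8
r4=100 pc1: +2 =10
r5=101 pc2: +4 =14
r6=110 pc2: +4 =18
r7=111 pc3: +8 =26
r8=1000 pc1: +2 =28
r9=1001 pc2: +4 =32
r10=1010 pc2: +4 =36
r11=1011 pc3: +8 =44
r12=1100 pc2: +4 =48
r13=1101 pc3: +8 =56
r14=1110 pc3: +8 =64
r15=1111 pc4: +16 =80
r16=10000 pc1: +2 =82
r17=10001 pc2: +4 =86
r18=10010 pc2: +4 =90
r19=10011 pc3: +8 =98
r20=10100 pc2: +4 =102
r21=10101 pc3: +8 =110
r22=10110 pc3: +8 =118
r23=10111 pc4: +16 =134
r24=11000 pc2: +4 =138
r25=11001 pc3: +8 =146
r26=11010 pc3: +8 =154
r27=11011 pc4: +16 =170
r28=11100 pc3: +8 =178
r29=11101 pc4: +16 =194
r30=11110 pc4: +16 =210
r31=11111 pc5: +32 =242
r32=100000 pc1: +2 =244
r33=100001 pc2: +4 =248
r34=100010 pc2: +4 =252
r35=100011 pc3: +8 =260
r36=100100 pc2: +4 =264
r37=100101 pc3: +8 =272
r38=100110 pc3: +8 =280
r39=100111 pc4: +16 =296
r40=101000 pc2: +4 =300
r41=101001 pc3: +8 =308
r42=101010 pc3: +8 =316
r43=101011 pc4: +16 =332
r44=101100 pc3: +8 =340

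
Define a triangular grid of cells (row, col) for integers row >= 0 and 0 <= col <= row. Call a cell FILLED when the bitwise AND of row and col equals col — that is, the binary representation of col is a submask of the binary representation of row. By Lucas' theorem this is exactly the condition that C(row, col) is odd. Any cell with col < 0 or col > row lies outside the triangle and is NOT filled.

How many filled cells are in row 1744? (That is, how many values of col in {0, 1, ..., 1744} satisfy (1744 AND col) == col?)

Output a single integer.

1744 in binary = 11011010000
popcount(1744) = number of 1-bits in 11011010000 = 5
A col c satisfies (1744 AND c) == c iff every set bit of c is also set in 1744; each of the 5 set bits of 1744 can independently be on or off in c.
count = 2^5 = 32

Answer: 32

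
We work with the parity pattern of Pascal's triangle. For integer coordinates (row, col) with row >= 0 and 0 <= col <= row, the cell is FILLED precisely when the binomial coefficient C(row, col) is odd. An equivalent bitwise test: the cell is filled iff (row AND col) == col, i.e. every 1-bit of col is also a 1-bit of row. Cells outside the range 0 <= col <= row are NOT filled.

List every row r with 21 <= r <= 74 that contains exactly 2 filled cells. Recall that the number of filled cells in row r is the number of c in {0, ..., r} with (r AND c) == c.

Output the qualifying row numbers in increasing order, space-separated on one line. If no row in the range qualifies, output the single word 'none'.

Answer: 32 64

Derivation:
Row r has 2^popcount(r) filled cells, so we need popcount(r) = log2(2) = 1.
Scan r = 21..74 and keep those with exactly 1 one-bits:
r=21=10101 popcount=3 -> skip
r=22=10110 popcount=3 -> skip
r=23=10111 popcount=4 -> skip
r=24=11000 popcount=2 -> skip
r=25=11001 popcount=3 -> skip
r=26=11010 popcount=3 -> skip
r=27=11011 popcount=4 -> skip
r=28=11100 popcount=3 -> skip
r=29=11101 popcount=4 -> skip
r=30=11110 popcount=4 -> skip
r=31=11111 popcount=5 -> skip
r=32=100000 popcount=1 -> KEEP
r=33=100001 popcount=2 -> skip
r=34=100010 popcount=2 -> skip
r=35=100011 popcount=3 -> skip
r=36=100100 popcount=2 -> skip
r=37=100101 popcount=3 -> skip
r=38=100110 popcount=3 -> skip
r=39=100111 popcount=4 -> skip
r=40=101000 popcount=2 -> skip
r=41=101001 popcount=3 -> skip
r=42=101010 popcount=3 -> skip
r=43=101011 popcount=4 -> skip
r=44=101100 popcount=3 -> skip
r=45=101101 popcount=4 -> skip
r=46=101110 popcount=4 -> skip
r=47=101111 popcount=5 -> skip
r=48=110000 popcount=2 -> skip
r=49=110001 popcount=3 -> skip
r=50=110010 popcount=3 -> skip
r=51=110011 popcount=4 -> skip
r=52=110100 popcount=3 -> skip
r=53=110101 popcount=4 -> skip
r=54=110110 popcount=4 -> skip
r=55=110111 popcount=5 -> skip
r=56=111000 popcount=3 -> skip
r=57=111001 popcount=4 -> skip
r=58=111010 popcount=4 -> skip
r=59=111011 popcount=5 -> skip
r=60=111100 popcount=4 -> skip
r=61=111101 popcount=5 -> skip
r=62=111110 popcount=5 -> skip
r=63=111111 popcount=6 -> skip
r=64=1000000 popcount=1 -> KEEP
r=65=1000001 popcount=2 -> skip
r=66=1000010 popcount=2 -> skip
r=67=1000011 popcount=3 -> skip
r=68=1000100 popcount=2 -> skip
r=69=1000101 popcount=3 -> skip
r=70=1000110 popcount=3 -> skip
r=71=1000111 popcount=4 -> skip
r=72=1001000 popcount=2 -> skip
r=73=1001001 popcount=3 -> skip
r=74=1001010 popcount=3 -> skip
Kept rows: 32 64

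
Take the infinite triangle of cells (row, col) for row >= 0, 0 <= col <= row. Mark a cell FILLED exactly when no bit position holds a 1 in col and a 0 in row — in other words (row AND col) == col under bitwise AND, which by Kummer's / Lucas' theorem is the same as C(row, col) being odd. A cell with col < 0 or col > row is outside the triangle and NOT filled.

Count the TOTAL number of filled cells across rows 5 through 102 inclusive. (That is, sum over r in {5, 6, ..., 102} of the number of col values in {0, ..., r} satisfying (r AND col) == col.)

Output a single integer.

Answer: 1280

Derivation:
r5=101 pc2: +4 =4
r6=110 pc2: +4 =8
r7=111 pc3: +8 =16
r8=1000 pc1: +2 =18
r9=1001 pc2: +4 =22
r10=1010 pc2: +4 =26
r11=1011 pc3: +8 =34
r12=1100 pc2: +4 =38
r13=1101 pc3: +8 =46
r14=1110 pc3: +8 =54
r15=1111 pc4: +16 =70
r16=10000 pc1: +2 =72
r17=10001 pc2: +4 =76
r18=10010 pc2: +4 =80
r19=10011 pc3: +8 =88
r20=10100 pc2: +4 =92
r21=10101 pc3: +8 =100
r22=10110 pc3: +8 =108
r23=10111 pc4: +16 =124
r24=11000 pc2: +4 =128
r25=11001 pc3: +8 =136
r26=11010 pc3: +8 =144
r27=11011 pc4: +16 =160
r28=11100 pc3: +8 =168
r29=11101 pc4: +16 =184
r30=11110 pc4: +16 =200
r31=11111 pc5: +32 =232
r32=100000 pc1: +2 =234
r33=100001 pc2: +4 =238
r34=100010 pc2: +4 =242
r35=100011 pc3: +8 =250
r36=100100 pc2: +4 =254
r37=100101 pc3: +8 =262
r38=100110 pc3: +8 =270
r39=100111 pc4: +16 =286
r40=101000 pc2: +4 =290
r41=101001 pc3: +8 =298
r42=101010 pc3: +8 =306
r43=101011 pc4: +16 =322
r44=101100 pc3: +8 =330
r45=101101 pc4: +16 =346
r46=101110 pc4: +16 =362
r47=101111 pc5: +32 =394
r48=110000 pc2: +4 =398
r49=110001 pc3: +8 =406
r50=110010 pc3: +8 =414
r51=110011 pc4: +16 =430
r52=110100 pc3: +8 =438
r53=110101 pc4: +16 =454
r54=110110 pc4: +16 =470
r55=110111 pc5: +32 =502
r56=111000 pc3: +8 =510
r57=111001 pc4: +16 =526
r58=111010 pc4: +16 =542
r59=111011 pc5: +32 =574
r60=111100 pc4: +16 =590
r61=111101 pc5: +32 =622
r62=111110 pc5: +32 =654
r63=111111 pc6: +64 =718
r64=1000000 pc1: +2 =720
r65=1000001 pc2: +4 =724
r66=1000010 pc2: +4 =728
r67=1000011 pc3: +8 =736
r68=1000100 pc2: +4 =740
r69=1000101 pc3: +8 =748
r70=1000110 pc3: +8 =756
r71=1000111 pc4: +16 =772
r72=1001000 pc2: +4 =776
r73=1001001 pc3: +8 =784
r74=1001010 pc3: +8 =792
r75=1001011 pc4: +16 =808
r76=1001100 pc3: +8 =816
r77=1001101 pc4: +16 =832
r78=1001110 pc4: +16 =848
r79=1001111 pc5: +32 =880
r80=1010000 pc2: +4 =884
r81=1010001 pc3: +8 =892
r82=1010010 pc3: +8 =900
r83=1010011 pc4: +16 =916
r84=1010100 pc3: +8 =924
r85=1010101 pc4: +16 =940
r86=1010110 pc4: +16 =956
r87=1010111 pc5: +32 =988
r88=1011000 pc3: +8 =996
r89=1011001 pc4: +16 =1012
r90=1011010 pc4: +16 =1028
r91=1011011 pc5: +32 =1060
r92=1011100 pc4: +16 =1076
r93=1011101 pc5: +32 =1108
r94=1011110 pc5: +32 =1140
r95=1011111 pc6: +64 =1204
r96=1100000 pc2: +4 =1208
r97=1100001 pc3: +8 =1216
r98=1100010 pc3: +8 =1224
r99=1100011 pc4: +16 =1240
r100=1100100 pc3: +8 =1248
r101=1100101 pc4: +16 =1264
r102=1100110 pc4: +16 =1280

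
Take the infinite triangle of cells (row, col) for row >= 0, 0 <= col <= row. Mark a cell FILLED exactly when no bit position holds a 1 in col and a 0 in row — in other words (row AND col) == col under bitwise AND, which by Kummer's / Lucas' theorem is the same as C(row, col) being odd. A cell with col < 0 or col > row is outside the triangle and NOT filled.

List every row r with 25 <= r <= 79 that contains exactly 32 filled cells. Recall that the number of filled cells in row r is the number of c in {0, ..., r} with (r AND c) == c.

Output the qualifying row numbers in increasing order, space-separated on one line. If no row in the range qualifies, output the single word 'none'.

Row r has 2^popcount(r) filled cells, so we need popcount(r) = log2(32) = 5.
Scan r = 25..79 and keep those with exactly 5 one-bits:
r=25=11001 popcount=3 -> skip
r=26=11010 popcount=3 -> skip
r=27=11011 popcount=4 -> skip
r=28=11100 popcount=3 -> skip
r=29=11101 popcount=4 -> skip
r=30=11110 popcount=4 -> skip
r=31=11111 popcount=5 -> KEEP
r=32=100000 popcount=1 -> skip
r=33=100001 popcount=2 -> skip
r=34=100010 popcount=2 -> skip
r=35=100011 popcount=3 -> skip
r=36=100100 popcount=2 -> skip
r=37=100101 popcount=3 -> skip
r=38=100110 popcount=3 -> skip
r=39=100111 popcount=4 -> skip
r=40=101000 popcount=2 -> skip
r=41=101001 popcount=3 -> skip
r=42=101010 popcount=3 -> skip
r=43=101011 popcount=4 -> skip
r=44=101100 popcount=3 -> skip
r=45=101101 popcount=4 -> skip
r=46=101110 popcount=4 -> skip
r=47=101111 popcount=5 -> KEEP
r=48=110000 popcount=2 -> skip
r=49=110001 popcount=3 -> skip
r=50=110010 popcount=3 -> skip
r=51=110011 popcount=4 -> skip
r=52=110100 popcount=3 -> skip
r=53=110101 popcount=4 -> skip
r=54=110110 popcount=4 -> skip
r=55=110111 popcount=5 -> KEEP
r=56=111000 popcount=3 -> skip
r=57=111001 popcount=4 -> skip
r=58=111010 popcount=4 -> skip
r=59=111011 popcount=5 -> KEEP
r=60=111100 popcount=4 -> skip
r=61=111101 popcount=5 -> KEEP
r=62=111110 popcount=5 -> KEEP
r=63=111111 popcount=6 -> skip
r=64=1000000 popcount=1 -> skip
r=65=1000001 popcount=2 -> skip
r=66=1000010 popcount=2 -> skip
r=67=1000011 popcount=3 -> skip
r=68=1000100 popcount=2 -> skip
r=69=1000101 popcount=3 -> skip
r=70=1000110 popcount=3 -> skip
r=71=1000111 popcount=4 -> skip
r=72=1001000 popcount=2 -> skip
r=73=1001001 popcount=3 -> skip
r=74=1001010 popcount=3 -> skip
r=75=1001011 popcount=4 -> skip
r=76=1001100 popcount=3 -> skip
r=77=1001101 popcount=4 -> skip
r=78=1001110 popcount=4 -> skip
r=79=1001111 popcount=5 -> KEEP
Kept rows: 31 47 55 59 61 62 79

Answer: 31 47 55 59 61 62 79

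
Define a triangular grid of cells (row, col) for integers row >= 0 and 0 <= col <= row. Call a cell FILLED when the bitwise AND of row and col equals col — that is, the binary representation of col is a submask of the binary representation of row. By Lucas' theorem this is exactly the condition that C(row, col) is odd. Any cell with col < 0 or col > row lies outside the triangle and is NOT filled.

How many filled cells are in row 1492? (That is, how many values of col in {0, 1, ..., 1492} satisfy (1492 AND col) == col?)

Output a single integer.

Answer: 64

Derivation:
1492 in binary = 10111010100
popcount(1492) = number of 1-bits in 10111010100 = 6
A col c satisfies (1492 AND c) == c iff every set bit of c is also set in 1492; each of the 6 set bits of 1492 can independently be on or off in c.
count = 2^6 = 64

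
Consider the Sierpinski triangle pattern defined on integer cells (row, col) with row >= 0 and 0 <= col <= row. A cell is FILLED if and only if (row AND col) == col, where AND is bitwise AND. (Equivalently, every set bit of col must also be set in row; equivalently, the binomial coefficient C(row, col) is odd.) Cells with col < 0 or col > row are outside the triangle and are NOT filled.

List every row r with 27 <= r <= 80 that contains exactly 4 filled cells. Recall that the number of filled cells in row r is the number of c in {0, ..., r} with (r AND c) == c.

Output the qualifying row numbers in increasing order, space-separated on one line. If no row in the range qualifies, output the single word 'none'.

Answer: 33 34 36 40 48 65 66 68 72 80

Derivation:
Row r has 2^popcount(r) filled cells, so we need popcount(r) = log2(4) = 2.
Scan r = 27..80 and keep those with exactly 2 one-bits:
r=27=11011 popcount=4 -> skip
r=28=11100 popcount=3 -> skip
r=29=11101 popcount=4 -> skip
r=30=11110 popcount=4 -> skip
r=31=11111 popcount=5 -> skip
r=32=100000 popcount=1 -> skip
r=33=100001 popcount=2 -> KEEP
r=34=100010 popcount=2 -> KEEP
r=35=100011 popcount=3 -> skip
r=36=100100 popcount=2 -> KEEP
r=37=100101 popcount=3 -> skip
r=38=100110 popcount=3 -> skip
r=39=100111 popcount=4 -> skip
r=40=101000 popcount=2 -> KEEP
r=41=101001 popcount=3 -> skip
r=42=101010 popcount=3 -> skip
r=43=101011 popcount=4 -> skip
r=44=101100 popcount=3 -> skip
r=45=101101 popcount=4 -> skip
r=46=101110 popcount=4 -> skip
r=47=101111 popcount=5 -> skip
r=48=110000 popcount=2 -> KEEP
r=49=110001 popcount=3 -> skip
r=50=110010 popcount=3 -> skip
r=51=110011 popcount=4 -> skip
r=52=110100 popcount=3 -> skip
r=53=110101 popcount=4 -> skip
r=54=110110 popcount=4 -> skip
r=55=110111 popcount=5 -> skip
r=56=111000 popcount=3 -> skip
r=57=111001 popcount=4 -> skip
r=58=111010 popcount=4 -> skip
r=59=111011 popcount=5 -> skip
r=60=111100 popcount=4 -> skip
r=61=111101 popcount=5 -> skip
r=62=111110 popcount=5 -> skip
r=63=111111 popcount=6 -> skip
r=64=1000000 popcount=1 -> skip
r=65=1000001 popcount=2 -> KEEP
r=66=1000010 popcount=2 -> KEEP
r=67=1000011 popcount=3 -> skip
r=68=1000100 popcount=2 -> KEEP
r=69=1000101 popcount=3 -> skip
r=70=1000110 popcount=3 -> skip
r=71=1000111 popcount=4 -> skip
r=72=1001000 popcount=2 -> KEEP
r=73=1001001 popcount=3 -> skip
r=74=1001010 popcount=3 -> skip
r=75=1001011 popcount=4 -> skip
r=76=1001100 popcount=3 -> skip
r=77=1001101 popcount=4 -> skip
r=78=1001110 popcount=4 -> skip
r=79=1001111 popcount=5 -> skip
r=80=1010000 popcount=2 -> KEEP
Kept rows: 33 34 36 40 48 65 66 68 72 80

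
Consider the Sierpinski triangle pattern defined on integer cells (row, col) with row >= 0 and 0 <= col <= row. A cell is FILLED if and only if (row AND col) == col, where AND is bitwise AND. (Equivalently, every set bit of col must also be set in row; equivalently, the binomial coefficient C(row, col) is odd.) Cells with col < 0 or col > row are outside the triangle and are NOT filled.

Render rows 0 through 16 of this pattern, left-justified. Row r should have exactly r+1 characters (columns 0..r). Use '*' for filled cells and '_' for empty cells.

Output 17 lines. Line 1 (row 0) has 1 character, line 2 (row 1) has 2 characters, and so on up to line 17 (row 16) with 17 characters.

Answer: *
**
*_*
****
*___*
**__**
*_*_*_*
********
*_______*
**______**
*_*_____*_*
****____****
*___*___*___*
**__**__**__**
*_*_*_*_*_*_*_*
****************
*_______________*

Derivation:
r0=0: *
r1=1: **
r2=10: *_*
r3=11: ****
r4=100: *___*
r5=101: **__**
r6=110: *_*_*_*
r7=111: ********
r8=1000: *_______*
r9=1001: **______**
r10=1010: *_*_____*_*
r11=1011: ****____****
r12=1100: *___*___*___*
r13=1101: **__**__**__**
r14=1110: *_*_*_*_*_*_*_*
r15=1111: ****************
r16=10000: *_______________*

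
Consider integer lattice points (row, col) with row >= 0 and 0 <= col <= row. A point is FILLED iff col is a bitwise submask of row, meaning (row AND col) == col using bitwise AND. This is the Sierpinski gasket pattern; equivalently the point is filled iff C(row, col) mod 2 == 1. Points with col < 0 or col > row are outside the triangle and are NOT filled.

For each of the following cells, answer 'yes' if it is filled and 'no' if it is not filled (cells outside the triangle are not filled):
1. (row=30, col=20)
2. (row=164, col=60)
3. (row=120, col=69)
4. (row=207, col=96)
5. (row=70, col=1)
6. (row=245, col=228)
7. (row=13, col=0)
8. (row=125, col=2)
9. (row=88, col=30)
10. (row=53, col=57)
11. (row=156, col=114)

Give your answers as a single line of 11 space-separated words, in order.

(30,20): row=0b11110, col=0b10100, row AND col = 0b10100 = 20; 20 == 20 -> filled
(164,60): row=0b10100100, col=0b111100, row AND col = 0b100100 = 36; 36 != 60 -> empty
(120,69): row=0b1111000, col=0b1000101, row AND col = 0b1000000 = 64; 64 != 69 -> empty
(207,96): row=0b11001111, col=0b1100000, row AND col = 0b1000000 = 64; 64 != 96 -> empty
(70,1): row=0b1000110, col=0b1, row AND col = 0b0 = 0; 0 != 1 -> empty
(245,228): row=0b11110101, col=0b11100100, row AND col = 0b11100100 = 228; 228 == 228 -> filled
(13,0): row=0b1101, col=0b0, row AND col = 0b0 = 0; 0 == 0 -> filled
(125,2): row=0b1111101, col=0b10, row AND col = 0b0 = 0; 0 != 2 -> empty
(88,30): row=0b1011000, col=0b11110, row AND col = 0b11000 = 24; 24 != 30 -> empty
(53,57): col outside [0, 53] -> not filled
(156,114): row=0b10011100, col=0b1110010, row AND col = 0b10000 = 16; 16 != 114 -> empty

Answer: yes no no no no yes yes no no no no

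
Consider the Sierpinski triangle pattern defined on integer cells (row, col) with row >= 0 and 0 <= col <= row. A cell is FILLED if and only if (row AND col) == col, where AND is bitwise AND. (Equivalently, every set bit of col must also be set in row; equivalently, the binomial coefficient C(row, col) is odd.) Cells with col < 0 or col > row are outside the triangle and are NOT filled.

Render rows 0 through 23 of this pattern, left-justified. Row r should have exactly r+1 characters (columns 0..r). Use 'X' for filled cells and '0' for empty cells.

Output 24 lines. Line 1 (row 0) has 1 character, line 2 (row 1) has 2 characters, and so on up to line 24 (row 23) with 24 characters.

Answer: X
XX
X0X
XXXX
X000X
XX00XX
X0X0X0X
XXXXXXXX
X0000000X
XX000000XX
X0X00000X0X
XXXX0000XXXX
X000X000X000X
XX00XX00XX00XX
X0X0X0X0X0X0X0X
XXXXXXXXXXXXXXXX
X000000000000000X
XX00000000000000XX
X0X0000000000000X0X
XXXX000000000000XXXX
X000X00000000000X000X
XX00XX0000000000XX00XX
X0X0X0X000000000X0X0X0X
XXXXXXXX00000000XXXXXXXX

Derivation:
r0=0: X
r1=1: XX
r2=10: X0X
r3=11: XXXX
r4=100: X000X
r5=101: XX00XX
r6=110: X0X0X0X
r7=111: XXXXXXXX
r8=1000: X0000000X
r9=1001: XX000000XX
r10=1010: X0X00000X0X
r11=1011: XXXX0000XXXX
r12=1100: X000X000X000X
r13=1101: XX00XX00XX00XX
r14=1110: X0X0X0X0X0X0X0X
r15=1111: XXXXXXXXXXXXXXXX
r16=10000: X000000000000000X
r17=10001: XX00000000000000XX
r18=10010: X0X0000000000000X0X
r19=10011: XXXX000000000000XXXX
r20=10100: X000X00000000000X000X
r21=10101: XX00XX0000000000XX00XX
r22=10110: X0X0X0X000000000X0X0X0X
r23=10111: XXXXXXXX00000000XXXXXXXX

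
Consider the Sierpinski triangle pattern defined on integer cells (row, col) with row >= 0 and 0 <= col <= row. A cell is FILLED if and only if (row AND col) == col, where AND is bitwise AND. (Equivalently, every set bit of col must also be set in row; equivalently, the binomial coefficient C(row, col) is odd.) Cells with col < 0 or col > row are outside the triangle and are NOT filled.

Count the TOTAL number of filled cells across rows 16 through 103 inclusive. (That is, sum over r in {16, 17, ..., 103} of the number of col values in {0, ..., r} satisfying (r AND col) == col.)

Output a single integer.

Answer: 1242

Derivation:
r16=10000 pc1: +2 =2
r17=10001 pc2: +4 =6
r18=10010 pc2: +4 =10
r19=10011 pc3: +8 =18
r20=10100 pc2: +4 =22
r21=10101 pc3: +8 =30
r22=10110 pc3: +8 =38
r23=10111 pc4: +16 =54
r24=11000 pc2: +4 =58
r25=11001 pc3: +8 =66
r26=11010 pc3: +8 =74
r27=11011 pc4: +16 =90
r28=11100 pc3: +8 =98
r29=11101 pc4: +16 =114
r30=11110 pc4: +16 =130
r31=11111 pc5: +32 =162
r32=100000 pc1: +2 =164
r33=100001 pc2: +4 =168
r34=100010 pc2: +4 =172
r35=100011 pc3: +8 =180
r36=100100 pc2: +4 =184
r37=100101 pc3: +8 =192
r38=100110 pc3: +8 =200
r39=100111 pc4: +16 =216
r40=101000 pc2: +4 =220
r41=101001 pc3: +8 =228
r42=101010 pc3: +8 =236
r43=101011 pc4: +16 =252
r44=101100 pc3: +8 =260
r45=101101 pc4: +16 =276
r46=101110 pc4: +16 =292
r47=101111 pc5: +32 =324
r48=110000 pc2: +4 =328
r49=110001 pc3: +8 =336
r50=110010 pc3: +8 =344
r51=110011 pc4: +16 =360
r52=110100 pc3: +8 =368
r53=110101 pc4: +16 =384
r54=110110 pc4: +16 =400
r55=110111 pc5: +32 =432
r56=111000 pc3: +8 =440
r57=111001 pc4: +16 =456
r58=111010 pc4: +16 =472
r59=111011 pc5: +32 =504
r60=111100 pc4: +16 =520
r61=111101 pc5: +32 =552
r62=111110 pc5: +32 =584
r63=111111 pc6: +64 =648
r64=1000000 pc1: +2 =650
r65=1000001 pc2: +4 =654
r66=1000010 pc2: +4 =658
r67=1000011 pc3: +8 =666
r68=1000100 pc2: +4 =670
r69=1000101 pc3: +8 =678
r70=1000110 pc3: +8 =686
r71=1000111 pc4: +16 =702
r72=1001000 pc2: +4 =706
r73=1001001 pc3: +8 =714
r74=1001010 pc3: +8 =722
r75=1001011 pc4: +16 =738
r76=1001100 pc3: +8 =746
r77=1001101 pc4: +16 =762
r78=1001110 pc4: +16 =778
r79=1001111 pc5: +32 =810
r80=1010000 pc2: +4 =814
r81=1010001 pc3: +8 =822
r82=1010010 pc3: +8 =830
r83=1010011 pc4: +16 =846
r84=1010100 pc3: +8 =854
r85=1010101 pc4: +16 =870
r86=1010110 pc4: +16 =886
r87=1010111 pc5: +32 =918
r88=1011000 pc3: +8 =926
r89=1011001 pc4: +16 =942
r90=1011010 pc4: +16 =958
r91=1011011 pc5: +32 =990
r92=1011100 pc4: +16 =1006
r93=1011101 pc5: +32 =1038
r94=1011110 pc5: +32 =1070
r95=1011111 pc6: +64 =1134
r96=1100000 pc2: +4 =1138
r97=1100001 pc3: +8 =1146
r98=1100010 pc3: +8 =1154
r99=1100011 pc4: +16 =1170
r100=1100100 pc3: +8 =1178
r101=1100101 pc4: +16 =1194
r102=1100110 pc4: +16 =1210
r103=1100111 pc5: +32 =1242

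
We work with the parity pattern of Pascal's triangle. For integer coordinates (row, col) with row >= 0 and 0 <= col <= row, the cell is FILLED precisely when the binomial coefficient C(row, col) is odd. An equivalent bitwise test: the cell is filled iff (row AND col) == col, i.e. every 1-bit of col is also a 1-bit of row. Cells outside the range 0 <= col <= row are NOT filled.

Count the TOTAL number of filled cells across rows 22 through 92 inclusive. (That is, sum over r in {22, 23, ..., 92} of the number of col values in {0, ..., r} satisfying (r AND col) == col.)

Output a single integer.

r22=10110 pc3: +8 =8
r23=10111 pc4: +16 =24
r24=11000 pc2: +4 =28
r25=11001 pc3: +8 =36
r26=11010 pc3: +8 =44
r27=11011 pc4: +16 =60
r28=11100 pc3: +8 =68
r29=11101 pc4: +16 =84
r30=11110 pc4: +16 =100
r31=11111 pc5: +32 =132
r32=100000 pc1: +2 =134
r33=100001 pc2: +4 =138
r34=100010 pc2: +4 =142
r35=100011 pc3: +8 =150
r36=100100 pc2: +4 =154
r37=100101 pc3: +8 =162
r38=100110 pc3: +8 =170
r39=100111 pc4: +16 =186
r40=101000 pc2: +4 =190
r41=101001 pc3: +8 =198
r42=101010 pc3: +8 =206
r43=101011 pc4: +16 =222
r44=101100 pc3: +8 =230
r45=101101 pc4: +16 =246
r46=101110 pc4: +16 =262
r47=101111 pc5: +32 =294
r48=110000 pc2: +4 =298
r49=110001 pc3: +8 =306
r50=110010 pc3: +8 =314
r51=110011 pc4: +16 =330
r52=110100 pc3: +8 =338
r53=110101 pc4: +16 =354
r54=110110 pc4: +16 =370
r55=110111 pc5: +32 =402
r56=111000 pc3: +8 =410
r57=111001 pc4: +16 =426
r58=111010 pc4: +16 =442
r59=111011 pc5: +32 =474
r60=111100 pc4: +16 =490
r61=111101 pc5: +32 =522
r62=111110 pc5: +32 =554
r63=111111 pc6: +64 =618
r64=1000000 pc1: +2 =620
r65=1000001 pc2: +4 =624
r66=1000010 pc2: +4 =628
r67=1000011 pc3: +8 =636
r68=1000100 pc2: +4 =640
r69=1000101 pc3: +8 =648
r70=1000110 pc3: +8 =656
r71=1000111 pc4: +16 =672
r72=1001000 pc2: +4 =676
r73=1001001 pc3: +8 =684
r74=1001010 pc3: +8 =692
r75=1001011 pc4: +16 =708
r76=1001100 pc3: +8 =716
r77=1001101 pc4: +16 =732
r78=1001110 pc4: +16 =748
r79=1001111 pc5: +32 =780
r80=1010000 pc2: +4 =784
r81=1010001 pc3: +8 =792
r82=1010010 pc3: +8 =800
r83=1010011 pc4: +16 =816
r84=1010100 pc3: +8 =824
r85=1010101 pc4: +16 =840
r86=1010110 pc4: +16 =856
r87=1010111 pc5: +32 =888
r88=1011000 pc3: +8 =896
r89=1011001 pc4: +16 =912
r90=1011010 pc4: +16 =928
r91=1011011 pc5: +32 =960
r92=1011100 pc4: +16 =976

Answer: 976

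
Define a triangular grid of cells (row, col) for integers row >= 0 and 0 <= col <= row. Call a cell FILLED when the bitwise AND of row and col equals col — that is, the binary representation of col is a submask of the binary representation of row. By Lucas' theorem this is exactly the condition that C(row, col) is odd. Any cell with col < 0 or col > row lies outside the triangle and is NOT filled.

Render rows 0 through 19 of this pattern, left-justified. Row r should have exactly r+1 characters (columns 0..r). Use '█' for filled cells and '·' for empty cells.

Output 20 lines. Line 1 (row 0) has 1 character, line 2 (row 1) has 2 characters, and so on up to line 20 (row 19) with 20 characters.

r0=0: █
r1=1: ██
r2=10: █·█
r3=11: ████
r4=100: █···█
r5=101: ██··██
r6=110: █·█·█·█
r7=111: ████████
r8=1000: █·······█
r9=1001: ██······██
r10=1010: █·█·····█·█
r11=1011: ████····████
r12=1100: █···█···█···█
r13=1101: ██··██··██··██
r14=1110: █·█·█·█·█·█·█·█
r15=1111: ████████████████
r16=10000: █···············█
r17=10001: ██··············██
r18=10010: █·█·············█·█
r19=10011: ████············████

Answer: █
██
█·█
████
█···█
██··██
█·█·█·█
████████
█·······█
██······██
█·█·····█·█
████····████
█···█···█···█
██··██··██··██
█·█·█·█·█·█·█·█
████████████████
█···············█
██··············██
█·█·············█·█
████············████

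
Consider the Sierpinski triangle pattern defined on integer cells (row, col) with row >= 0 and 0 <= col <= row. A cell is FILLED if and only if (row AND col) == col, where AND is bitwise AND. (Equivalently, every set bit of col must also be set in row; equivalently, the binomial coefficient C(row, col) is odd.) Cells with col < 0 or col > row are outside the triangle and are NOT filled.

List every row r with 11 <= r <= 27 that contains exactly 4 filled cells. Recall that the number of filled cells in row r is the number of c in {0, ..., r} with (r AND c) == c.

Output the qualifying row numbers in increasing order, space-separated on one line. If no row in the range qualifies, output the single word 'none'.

Row r has 2^popcount(r) filled cells, so we need popcount(r) = log2(4) = 2.
Scan r = 11..27 and keep those with exactly 2 one-bits:
r=11=1011 popcount=3 -> skip
r=12=1100 popcount=2 -> KEEP
r=13=1101 popcount=3 -> skip
r=14=1110 popcount=3 -> skip
r=15=1111 popcount=4 -> skip
r=16=10000 popcount=1 -> skip
r=17=10001 popcount=2 -> KEEP
r=18=10010 popcount=2 -> KEEP
r=19=10011 popcount=3 -> skip
r=20=10100 popcount=2 -> KEEP
r=21=10101 popcount=3 -> skip
r=22=10110 popcount=3 -> skip
r=23=10111 popcount=4 -> skip
r=24=11000 popcount=2 -> KEEP
r=25=11001 popcount=3 -> skip
r=26=11010 popcount=3 -> skip
r=27=11011 popcount=4 -> skip
Kept rows: 12 17 18 20 24

Answer: 12 17 18 20 24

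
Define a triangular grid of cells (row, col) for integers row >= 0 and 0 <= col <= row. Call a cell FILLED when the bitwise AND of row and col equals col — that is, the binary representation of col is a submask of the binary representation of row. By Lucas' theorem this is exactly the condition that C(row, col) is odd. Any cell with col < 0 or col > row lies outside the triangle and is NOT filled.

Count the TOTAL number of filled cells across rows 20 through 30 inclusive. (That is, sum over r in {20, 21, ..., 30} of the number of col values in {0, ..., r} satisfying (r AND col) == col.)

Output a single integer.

r20=10100 pc2: +4 =4
r21=10101 pc3: +8 =12
r22=10110 pc3: +8 =20
r23=10111 pc4: +16 =36
r24=11000 pc2: +4 =40
r25=11001 pc3: +8 =48
r26=11010 pc3: +8 =56
r27=11011 pc4: +16 =72
r28=11100 pc3: +8 =80
r29=11101 pc4: +16 =96
r30=11110 pc4: +16 =112

Answer: 112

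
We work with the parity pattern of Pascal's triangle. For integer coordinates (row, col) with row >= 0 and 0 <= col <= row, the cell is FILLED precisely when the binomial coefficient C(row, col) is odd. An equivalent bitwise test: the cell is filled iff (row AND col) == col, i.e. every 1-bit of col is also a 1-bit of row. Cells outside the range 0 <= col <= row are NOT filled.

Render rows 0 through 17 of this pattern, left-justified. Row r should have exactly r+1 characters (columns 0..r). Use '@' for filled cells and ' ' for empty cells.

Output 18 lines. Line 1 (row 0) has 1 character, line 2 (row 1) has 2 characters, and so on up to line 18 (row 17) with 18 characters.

Answer: @
@@
@ @
@@@@
@   @
@@  @@
@ @ @ @
@@@@@@@@
@       @
@@      @@
@ @     @ @
@@@@    @@@@
@   @   @   @
@@  @@  @@  @@
@ @ @ @ @ @ @ @
@@@@@@@@@@@@@@@@
@               @
@@              @@

Derivation:
r0=0: @
r1=1: @@
r2=10: @ @
r3=11: @@@@
r4=100: @   @
r5=101: @@  @@
r6=110: @ @ @ @
r7=111: @@@@@@@@
r8=1000: @       @
r9=1001: @@      @@
r10=1010: @ @     @ @
r11=1011: @@@@    @@@@
r12=1100: @   @   @   @
r13=1101: @@  @@  @@  @@
r14=1110: @ @ @ @ @ @ @ @
r15=1111: @@@@@@@@@@@@@@@@
r16=10000: @               @
r17=10001: @@              @@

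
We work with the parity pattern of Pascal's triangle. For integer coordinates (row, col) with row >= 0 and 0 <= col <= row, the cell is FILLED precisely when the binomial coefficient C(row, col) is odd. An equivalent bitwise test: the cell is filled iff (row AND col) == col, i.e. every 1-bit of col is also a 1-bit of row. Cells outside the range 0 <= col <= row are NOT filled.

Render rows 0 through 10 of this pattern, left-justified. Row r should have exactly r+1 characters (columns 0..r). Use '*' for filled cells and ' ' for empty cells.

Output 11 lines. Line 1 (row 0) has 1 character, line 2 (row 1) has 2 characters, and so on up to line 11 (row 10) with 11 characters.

Answer: *
**
* *
****
*   *
**  **
* * * *
********
*       *
**      **
* *     * *

Derivation:
r0=0: *
r1=1: **
r2=10: * *
r3=11: ****
r4=100: *   *
r5=101: **  **
r6=110: * * * *
r7=111: ********
r8=1000: *       *
r9=1001: **      **
r10=1010: * *     * *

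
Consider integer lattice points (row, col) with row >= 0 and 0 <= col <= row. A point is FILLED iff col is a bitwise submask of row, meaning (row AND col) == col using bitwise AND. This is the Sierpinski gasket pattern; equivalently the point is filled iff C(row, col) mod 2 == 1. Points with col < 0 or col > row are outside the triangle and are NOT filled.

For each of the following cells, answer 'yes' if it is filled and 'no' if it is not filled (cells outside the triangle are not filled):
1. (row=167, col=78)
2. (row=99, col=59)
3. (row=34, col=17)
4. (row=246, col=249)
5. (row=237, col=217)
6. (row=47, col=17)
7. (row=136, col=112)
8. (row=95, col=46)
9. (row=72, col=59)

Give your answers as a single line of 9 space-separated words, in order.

(167,78): row=0b10100111, col=0b1001110, row AND col = 0b110 = 6; 6 != 78 -> empty
(99,59): row=0b1100011, col=0b111011, row AND col = 0b100011 = 35; 35 != 59 -> empty
(34,17): row=0b100010, col=0b10001, row AND col = 0b0 = 0; 0 != 17 -> empty
(246,249): col outside [0, 246] -> not filled
(237,217): row=0b11101101, col=0b11011001, row AND col = 0b11001001 = 201; 201 != 217 -> empty
(47,17): row=0b101111, col=0b10001, row AND col = 0b1 = 1; 1 != 17 -> empty
(136,112): row=0b10001000, col=0b1110000, row AND col = 0b0 = 0; 0 != 112 -> empty
(95,46): row=0b1011111, col=0b101110, row AND col = 0b1110 = 14; 14 != 46 -> empty
(72,59): row=0b1001000, col=0b111011, row AND col = 0b1000 = 8; 8 != 59 -> empty

Answer: no no no no no no no no no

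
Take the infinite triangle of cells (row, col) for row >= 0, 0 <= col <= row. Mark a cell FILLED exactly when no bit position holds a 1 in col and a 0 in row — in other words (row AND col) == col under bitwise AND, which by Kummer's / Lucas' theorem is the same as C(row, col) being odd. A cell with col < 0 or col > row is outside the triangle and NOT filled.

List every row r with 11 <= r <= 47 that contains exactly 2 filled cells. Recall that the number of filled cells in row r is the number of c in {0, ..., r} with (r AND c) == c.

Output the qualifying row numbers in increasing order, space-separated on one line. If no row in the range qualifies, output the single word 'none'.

Answer: 16 32

Derivation:
Row r has 2^popcount(r) filled cells, so we need popcount(r) = log2(2) = 1.
Scan r = 11..47 and keep those with exactly 1 one-bits:
r=11=1011 popcount=3 -> skip
r=12=1100 popcount=2 -> skip
r=13=1101 popcount=3 -> skip
r=14=1110 popcount=3 -> skip
r=15=1111 popcount=4 -> skip
r=16=10000 popcount=1 -> KEEP
r=17=10001 popcount=2 -> skip
r=18=10010 popcount=2 -> skip
r=19=10011 popcount=3 -> skip
r=20=10100 popcount=2 -> skip
r=21=10101 popcount=3 -> skip
r=22=10110 popcount=3 -> skip
r=23=10111 popcount=4 -> skip
r=24=11000 popcount=2 -> skip
r=25=11001 popcount=3 -> skip
r=26=11010 popcount=3 -> skip
r=27=11011 popcount=4 -> skip
r=28=11100 popcount=3 -> skip
r=29=11101 popcount=4 -> skip
r=30=11110 popcount=4 -> skip
r=31=11111 popcount=5 -> skip
r=32=100000 popcount=1 -> KEEP
r=33=100001 popcount=2 -> skip
r=34=100010 popcount=2 -> skip
r=35=100011 popcount=3 -> skip
r=36=100100 popcount=2 -> skip
r=37=100101 popcount=3 -> skip
r=38=100110 popcount=3 -> skip
r=39=100111 popcount=4 -> skip
r=40=101000 popcount=2 -> skip
r=41=101001 popcount=3 -> skip
r=42=101010 popcount=3 -> skip
r=43=101011 popcount=4 -> skip
r=44=101100 popcount=3 -> skip
r=45=101101 popcount=4 -> skip
r=46=101110 popcount=4 -> skip
r=47=101111 popcount=5 -> skip
Kept rows: 16 32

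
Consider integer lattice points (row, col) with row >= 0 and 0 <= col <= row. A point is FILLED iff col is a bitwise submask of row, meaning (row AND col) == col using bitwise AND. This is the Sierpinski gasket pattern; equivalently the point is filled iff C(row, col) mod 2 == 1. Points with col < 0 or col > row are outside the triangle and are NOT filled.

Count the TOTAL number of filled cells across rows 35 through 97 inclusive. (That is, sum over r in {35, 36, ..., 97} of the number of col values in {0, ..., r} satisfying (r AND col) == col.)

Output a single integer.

Answer: 974

Derivation:
r35=100011 pc3: +8 =8
r36=100100 pc2: +4 =12
r37=100101 pc3: +8 =20
r38=100110 pc3: +8 =28
r39=100111 pc4: +16 =44
r40=101000 pc2: +4 =48
r41=101001 pc3: +8 =56
r42=101010 pc3: +8 =64
r43=101011 pc4: +16 =80
r44=101100 pc3: +8 =88
r45=101101 pc4: +16 =104
r46=101110 pc4: +16 =120
r47=101111 pc5: +32 =152
r48=110000 pc2: +4 =156
r49=110001 pc3: +8 =164
r50=110010 pc3: +8 =172
r51=110011 pc4: +16 =188
r52=110100 pc3: +8 =196
r53=110101 pc4: +16 =212
r54=110110 pc4: +16 =228
r55=110111 pc5: +32 =260
r56=111000 pc3: +8 =268
r57=111001 pc4: +16 =284
r58=111010 pc4: +16 =300
r59=111011 pc5: +32 =332
r60=111100 pc4: +16 =348
r61=111101 pc5: +32 =380
r62=111110 pc5: +32 =412
r63=111111 pc6: +64 =476
r64=1000000 pc1: +2 =478
r65=1000001 pc2: +4 =482
r66=1000010 pc2: +4 =486
r67=1000011 pc3: +8 =494
r68=1000100 pc2: +4 =498
r69=1000101 pc3: +8 =506
r70=1000110 pc3: +8 =514
r71=1000111 pc4: +16 =530
r72=1001000 pc2: +4 =534
r73=1001001 pc3: +8 =542
r74=1001010 pc3: +8 =550
r75=1001011 pc4: +16 =566
r76=1001100 pc3: +8 =574
r77=1001101 pc4: +16 =590
r78=1001110 pc4: +16 =606
r79=1001111 pc5: +32 =638
r80=1010000 pc2: +4 =642
r81=1010001 pc3: +8 =650
r82=1010010 pc3: +8 =658
r83=1010011 pc4: +16 =674
r84=1010100 pc3: +8 =682
r85=1010101 pc4: +16 =698
r86=1010110 pc4: +16 =714
r87=1010111 pc5: +32 =746
r88=1011000 pc3: +8 =754
r89=1011001 pc4: +16 =770
r90=1011010 pc4: +16 =786
r91=1011011 pc5: +32 =818
r92=1011100 pc4: +16 =834
r93=1011101 pc5: +32 =866
r94=1011110 pc5: +32 =898
r95=1011111 pc6: +64 =962
r96=1100000 pc2: +4 =966
r97=1100001 pc3: +8 =974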